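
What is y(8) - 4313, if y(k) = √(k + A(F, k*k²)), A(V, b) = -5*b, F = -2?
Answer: -4313 + 2*I*√638 ≈ -4313.0 + 50.517*I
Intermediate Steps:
y(k) = √(k - 5*k³) (y(k) = √(k - 5*k*k²) = √(k - 5*k³))
y(8) - 4313 = √(8 - 5*8³) - 4313 = √(8 - 5*512) - 4313 = √(8 - 2560) - 4313 = √(-2552) - 4313 = 2*I*√638 - 4313 = -4313 + 2*I*√638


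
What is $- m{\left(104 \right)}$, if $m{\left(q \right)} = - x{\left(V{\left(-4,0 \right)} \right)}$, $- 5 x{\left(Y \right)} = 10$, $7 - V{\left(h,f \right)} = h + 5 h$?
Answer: $-2$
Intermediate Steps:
$V{\left(h,f \right)} = 7 - 6 h$ ($V{\left(h,f \right)} = 7 - \left(h + 5 h\right) = 7 - 6 h$)
$x{\left(Y \right)} = -2$ ($x{\left(Y \right)} = \left(- \frac{1}{5}\right) 10 = -2$)
$m{\left(q \right)} = 2$ ($m{\left(q \right)} = \left(-1\right) \left(-2\right) = 2$)
$- m{\left(104 \right)} = \left(-1\right) 2 = -2$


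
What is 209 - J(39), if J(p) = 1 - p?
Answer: 247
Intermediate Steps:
209 - J(39) = 209 - (1 - 1*39) = 209 - (1 - 39) = 209 - 1*(-38) = 209 + 38 = 247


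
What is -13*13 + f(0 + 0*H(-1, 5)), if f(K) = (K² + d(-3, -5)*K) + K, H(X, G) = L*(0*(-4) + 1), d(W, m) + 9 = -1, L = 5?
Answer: -169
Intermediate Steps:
d(W, m) = -10 (d(W, m) = -9 - 1 = -10)
H(X, G) = 5 (H(X, G) = 5*(0*(-4) + 1) = 5*(0 + 1) = 5*1 = 5)
f(K) = K² - 9*K (f(K) = (K² - 10*K) + K = K² - 9*K)
-13*13 + f(0 + 0*H(-1, 5)) = -13*13 + (0 + 0*5)*(-9 + (0 + 0*5)) = -169 + (0 + 0)*(-9 + (0 + 0)) = -169 + 0*(-9 + 0) = -169 + 0*(-9) = -169 + 0 = -169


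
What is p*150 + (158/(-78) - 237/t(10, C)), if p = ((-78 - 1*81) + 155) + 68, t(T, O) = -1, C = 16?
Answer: 383564/39 ≈ 9835.0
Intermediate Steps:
p = 64 (p = ((-78 - 81) + 155) + 68 = (-159 + 155) + 68 = -4 + 68 = 64)
p*150 + (158/(-78) - 237/t(10, C)) = 64*150 + (158/(-78) - 237/(-1)) = 9600 + (158*(-1/78) - 237*(-1)) = 9600 + (-79/39 + 237) = 9600 + 9164/39 = 383564/39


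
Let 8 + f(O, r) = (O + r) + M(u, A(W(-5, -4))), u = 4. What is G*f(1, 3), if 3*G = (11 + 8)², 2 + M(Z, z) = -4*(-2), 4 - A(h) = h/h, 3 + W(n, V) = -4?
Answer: 722/3 ≈ 240.67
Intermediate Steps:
W(n, V) = -7 (W(n, V) = -3 - 4 = -7)
A(h) = 3 (A(h) = 4 - h/h = 4 - 1*1 = 4 - 1 = 3)
M(Z, z) = 6 (M(Z, z) = -2 - 4*(-2) = -2 + 8 = 6)
G = 361/3 (G = (11 + 8)²/3 = (⅓)*19² = (⅓)*361 = 361/3 ≈ 120.33)
f(O, r) = -2 + O + r (f(O, r) = -8 + ((O + r) + 6) = -8 + (6 + O + r) = -2 + O + r)
G*f(1, 3) = 361*(-2 + 1 + 3)/3 = (361/3)*2 = 722/3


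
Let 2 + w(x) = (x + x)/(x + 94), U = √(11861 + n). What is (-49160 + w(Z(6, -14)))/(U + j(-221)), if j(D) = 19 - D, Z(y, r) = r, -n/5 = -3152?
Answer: -1310996/3331 + 983247*√341/66620 ≈ -121.03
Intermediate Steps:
n = 15760 (n = -5*(-3152) = 15760)
U = 9*√341 (U = √(11861 + 15760) = √27621 = 9*√341 ≈ 166.20)
w(x) = -2 + 2*x/(94 + x) (w(x) = -2 + (x + x)/(x + 94) = -2 + (2*x)/(94 + x) = -2 + 2*x/(94 + x))
(-49160 + w(Z(6, -14)))/(U + j(-221)) = (-49160 - 188/(94 - 14))/(9*√341 + (19 - 1*(-221))) = (-49160 - 188/80)/(9*√341 + (19 + 221)) = (-49160 - 188*1/80)/(9*√341 + 240) = (-49160 - 47/20)/(240 + 9*√341) = -983247/(20*(240 + 9*√341))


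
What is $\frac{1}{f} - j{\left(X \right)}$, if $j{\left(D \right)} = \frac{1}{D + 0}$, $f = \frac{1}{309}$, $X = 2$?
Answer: $\frac{617}{2} \approx 308.5$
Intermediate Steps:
$f = \frac{1}{309} \approx 0.0032362$
$j{\left(D \right)} = \frac{1}{D}$
$\frac{1}{f} - j{\left(X \right)} = \frac{1}{\frac{1}{309}} - \frac{1}{2} = 309 - \frac{1}{2} = \frac{617}{2}$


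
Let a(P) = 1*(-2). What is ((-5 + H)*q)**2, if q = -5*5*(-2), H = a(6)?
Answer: 122500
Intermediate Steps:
a(P) = -2
H = -2
q = 50 (q = -25*(-2) = 50)
((-5 + H)*q)**2 = ((-5 - 2)*50)**2 = (-7*50)**2 = (-350)**2 = 122500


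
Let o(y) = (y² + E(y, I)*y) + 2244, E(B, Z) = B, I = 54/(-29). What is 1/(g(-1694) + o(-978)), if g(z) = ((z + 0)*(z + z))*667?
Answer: 1/3830009636 ≈ 2.6110e-10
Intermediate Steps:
I = -54/29 (I = 54*(-1/29) = -54/29 ≈ -1.8621)
g(z) = 1334*z² (g(z) = (z*(2*z))*667 = (2*z²)*667 = 1334*z²)
o(y) = 2244 + 2*y² (o(y) = (y² + y*y) + 2244 = (y² + y²) + 2244 = 2*y² + 2244 = 2244 + 2*y²)
1/(g(-1694) + o(-978)) = 1/(1334*(-1694)² + (2244 + 2*(-978)²)) = 1/(1334*2869636 + (2244 + 2*956484)) = 1/(3828094424 + (2244 + 1912968)) = 1/(3828094424 + 1915212) = 1/3830009636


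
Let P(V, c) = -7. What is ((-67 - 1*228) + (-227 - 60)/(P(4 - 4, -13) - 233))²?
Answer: 4972083169/57600 ≈ 86321.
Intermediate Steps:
((-67 - 1*228) + (-227 - 60)/(P(4 - 4, -13) - 233))² = ((-67 - 1*228) + (-227 - 60)/(-7 - 233))² = ((-67 - 228) - 287/(-240))² = (-295 - 287*(-1/240))² = (-295 + 287/240)² = (-70513/240)² = 4972083169/57600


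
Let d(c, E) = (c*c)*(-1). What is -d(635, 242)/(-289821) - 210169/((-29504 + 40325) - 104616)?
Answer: 208026134/244898745 ≈ 0.84944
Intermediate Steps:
d(c, E) = -c² (d(c, E) = c²*(-1) = -c²)
-d(635, 242)/(-289821) - 210169/((-29504 + 40325) - 104616) = -(-1)*635²/(-289821) - 210169/((-29504 + 40325) - 104616) = -(-1)*403225*(-1/289821) - 210169/(10821 - 104616) = -1*(-403225)*(-1/289821) - 210169/(-93795) = 403225*(-1/289821) - 210169*(-1/93795) = -403225/289821 + 210169/93795 = 208026134/244898745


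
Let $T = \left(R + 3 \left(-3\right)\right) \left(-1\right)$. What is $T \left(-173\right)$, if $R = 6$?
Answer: $-519$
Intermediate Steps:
$T = 3$ ($T = \left(6 + 3 \left(-3\right)\right) \left(-1\right) = \left(6 - 9\right) \left(-1\right) = \left(-3\right) \left(-1\right) = 3$)
$T \left(-173\right) = 3 \left(-173\right) = -519$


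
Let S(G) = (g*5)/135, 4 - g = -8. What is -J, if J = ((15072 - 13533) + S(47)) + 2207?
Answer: -33718/9 ≈ -3746.4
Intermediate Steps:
g = 12 (g = 4 - 1*(-8) = 4 + 8 = 12)
S(G) = 4/9 (S(G) = (12*5)/135 = 60*(1/135) = 4/9)
J = 33718/9 (J = ((15072 - 13533) + 4/9) + 2207 = (1539 + 4/9) + 2207 = 13855/9 + 2207 = 33718/9 ≈ 3746.4)
-J = -1*33718/9 = -33718/9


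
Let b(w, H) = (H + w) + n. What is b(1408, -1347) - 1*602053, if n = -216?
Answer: -602208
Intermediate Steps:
b(w, H) = -216 + H + w (b(w, H) = (H + w) - 216 = -216 + H + w)
b(1408, -1347) - 1*602053 = (-216 - 1347 + 1408) - 1*602053 = -155 - 602053 = -602208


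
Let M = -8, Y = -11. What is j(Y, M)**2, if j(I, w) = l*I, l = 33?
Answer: 131769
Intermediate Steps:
j(I, w) = 33*I
j(Y, M)**2 = (33*(-11))**2 = (-363)**2 = 131769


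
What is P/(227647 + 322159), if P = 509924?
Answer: 254962/274903 ≈ 0.92746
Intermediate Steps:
P/(227647 + 322159) = 509924/(227647 + 322159) = 509924/549806 = 509924*(1/549806) = 254962/274903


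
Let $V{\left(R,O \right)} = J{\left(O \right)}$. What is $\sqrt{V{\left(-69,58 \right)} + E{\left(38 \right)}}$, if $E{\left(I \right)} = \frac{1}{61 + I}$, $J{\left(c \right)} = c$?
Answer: $\frac{\sqrt{63173}}{33} \approx 7.6164$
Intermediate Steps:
$V{\left(R,O \right)} = O$
$\sqrt{V{\left(-69,58 \right)} + E{\left(38 \right)}} = \sqrt{58 + \frac{1}{61 + 38}} = \sqrt{58 + \frac{1}{99}} = \sqrt{\frac{5743}{99}} = \frac{\sqrt{63173}}{33}$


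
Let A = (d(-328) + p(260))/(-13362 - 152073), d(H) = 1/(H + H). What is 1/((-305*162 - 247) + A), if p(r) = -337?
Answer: -36175120/1796347860149 ≈ -2.0138e-5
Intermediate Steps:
d(H) = 1/(2*H)
A = 73691/36175120 (A = ((½)/(-328) - 337)/(-13362 - 152073) = ((½)*(-1/328) - 337)/(-165435) = (-1/656 - 337)*(-1/165435) = -221073/656*(-1/165435) = 73691/36175120 ≈ 0.0020371)
1/((-305*162 - 247) + A) = 1/((-305*162 - 247) + 73691/36175120) = 1/((-49410 - 247) + 73691/36175120) = 1/(-49657 + 73691/36175120) = 1/(-1796347860149/36175120) = -36175120/1796347860149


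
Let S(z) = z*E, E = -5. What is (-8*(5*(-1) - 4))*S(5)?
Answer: -1800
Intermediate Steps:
S(z) = -5*z (S(z) = z*(-5) = -5*z)
(-8*(5*(-1) - 4))*S(5) = (-8*(5*(-1) - 4))*(-5*5) = -8*(-5 - 4)*(-25) = -8*(-9)*(-25) = 72*(-25) = -1800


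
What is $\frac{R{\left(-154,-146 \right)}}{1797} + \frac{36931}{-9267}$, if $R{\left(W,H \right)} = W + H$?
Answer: $- \frac{23048369}{5550933} \approx -4.1522$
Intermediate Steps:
$R{\left(W,H \right)} = H + W$
$\frac{R{\left(-154,-146 \right)}}{1797} + \frac{36931}{-9267} = \frac{-146 - 154}{1797} + \frac{36931}{-9267} = \left(-300\right) \frac{1}{1797} + 36931 \left(- \frac{1}{9267}\right) = - \frac{100}{599} - \frac{36931}{9267} = - \frac{23048369}{5550933}$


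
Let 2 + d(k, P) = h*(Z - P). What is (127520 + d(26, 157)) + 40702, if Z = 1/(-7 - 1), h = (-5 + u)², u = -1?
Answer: 325127/2 ≈ 1.6256e+5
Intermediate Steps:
h = 36 (h = (-5 - 1)² = (-6)² = 36)
Z = -⅛ (Z = 1/(-8) = -⅛ ≈ -0.12500)
d(k, P) = -13/2 - 36*P (d(k, P) = -2 + 36*(-⅛ - P) = -2 + (-9/2 - 36*P) = -13/2 - 36*P)
(127520 + d(26, 157)) + 40702 = (127520 + (-13/2 - 36*157)) + 40702 = (127520 + (-13/2 - 5652)) + 40702 = (127520 - 11317/2) + 40702 = 243723/2 + 40702 = 325127/2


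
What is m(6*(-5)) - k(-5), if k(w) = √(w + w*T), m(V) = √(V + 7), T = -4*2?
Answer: -√35 + I*√23 ≈ -5.9161 + 4.7958*I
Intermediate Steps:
T = -8
m(V) = √(7 + V)
k(w) = √7*√(-w) (k(w) = √(w + w*(-8)) = √(w - 8*w) = √(-7*w) = √7*√(-w))
m(6*(-5)) - k(-5) = √(7 + 6*(-5)) - √7*√(-1*(-5)) = √(7 - 30) - √7*√5 = √(-23) - √35 = I*√23 - √35 = -√35 + I*√23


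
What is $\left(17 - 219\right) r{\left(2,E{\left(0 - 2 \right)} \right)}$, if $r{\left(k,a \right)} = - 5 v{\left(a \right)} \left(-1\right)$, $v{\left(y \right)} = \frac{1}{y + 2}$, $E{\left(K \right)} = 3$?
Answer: $-202$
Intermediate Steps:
$v{\left(y \right)} = \frac{1}{2 + y}$
$r{\left(k,a \right)} = \frac{5}{2 + a}$ ($r{\left(k,a \right)} = - \frac{5}{2 + a} \left(-1\right) = \frac{5}{2 + a}$)
$\left(17 - 219\right) r{\left(2,E{\left(0 - 2 \right)} \right)} = \left(17 - 219\right) \frac{5}{2 + 3} = - 202 \cdot \frac{5}{5} = - 202 \cdot 5 \cdot \frac{1}{5} = \left(-202\right) 1 = -202$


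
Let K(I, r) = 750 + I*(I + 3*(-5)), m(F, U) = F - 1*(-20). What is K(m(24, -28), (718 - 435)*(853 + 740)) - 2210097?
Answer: -2208071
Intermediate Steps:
m(F, U) = 20 + F (m(F, U) = F + 20 = 20 + F)
K(I, r) = 750 + I*(-15 + I) (K(I, r) = 750 + I*(I - 15) = 750 + I*(-15 + I))
K(m(24, -28), (718 - 435)*(853 + 740)) - 2210097 = (750 + (20 + 24)**2 - 15*(20 + 24)) - 2210097 = (750 + 44**2 - 15*44) - 2210097 = (750 + 1936 - 660) - 2210097 = 2026 - 2210097 = -2208071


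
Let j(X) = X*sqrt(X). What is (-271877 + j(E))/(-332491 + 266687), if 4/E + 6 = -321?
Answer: 271877/65804 + 2*I*sqrt(327)/1759088979 ≈ 4.1316 + 2.056e-8*I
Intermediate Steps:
E = -4/327 (E = 4/(-6 - 321) = 4/(-327) = 4*(-1/327) = -4/327 ≈ -0.012232)
j(X) = X**(3/2)
(-271877 + j(E))/(-332491 + 266687) = (-271877 + (-4/327)**(3/2))/(-332491 + 266687) = (-271877 - 8*I*sqrt(327)/106929)/(-65804) = (-271877 - 8*I*sqrt(327)/106929)*(-1/65804) = 271877/65804 + 2*I*sqrt(327)/1759088979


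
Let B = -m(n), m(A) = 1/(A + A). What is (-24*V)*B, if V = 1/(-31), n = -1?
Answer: 12/31 ≈ 0.38710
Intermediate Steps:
m(A) = 1/(2*A)
V = -1/31 ≈ -0.032258
B = ½ (B = -1/(2*(-1)) = -(-1)/2 = -1*(-½) = ½ ≈ 0.50000)
(-24*V)*B = -24*(-1/31)*(½) = (24/31)*(½) = 12/31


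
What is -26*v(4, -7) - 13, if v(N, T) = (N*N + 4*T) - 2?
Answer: 351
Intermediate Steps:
v(N, T) = -2 + N**2 + 4*T (v(N, T) = (N**2 + 4*T) - 2 = -2 + N**2 + 4*T)
-26*v(4, -7) - 13 = -26*(-2 + 4**2 + 4*(-7)) - 13 = -26*(-2 + 16 - 28) - 13 = -26*(-14) - 13 = 364 - 13 = 351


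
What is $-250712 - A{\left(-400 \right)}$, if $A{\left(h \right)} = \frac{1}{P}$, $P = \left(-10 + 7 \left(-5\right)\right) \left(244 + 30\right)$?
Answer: $- \frac{3091278959}{12330} \approx -2.5071 \cdot 10^{5}$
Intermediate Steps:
$P = -12330$ ($P = \left(-10 - 35\right) 274 = \left(-45\right) 274 = -12330$)
$A{\left(h \right)} = - \frac{1}{12330}$ ($A{\left(h \right)} = \frac{1}{-12330} = - \frac{1}{12330}$)
$-250712 - A{\left(-400 \right)} = -250712 - - \frac{1}{12330} = -250712 + \frac{1}{12330} = - \frac{3091278959}{12330}$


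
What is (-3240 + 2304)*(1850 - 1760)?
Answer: -84240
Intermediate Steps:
(-3240 + 2304)*(1850 - 1760) = -936*90 = -84240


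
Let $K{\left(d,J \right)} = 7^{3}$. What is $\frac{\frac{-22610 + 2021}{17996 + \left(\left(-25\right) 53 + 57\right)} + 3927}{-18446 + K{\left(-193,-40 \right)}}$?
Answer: $- \frac{21890089}{100942328} \approx -0.21686$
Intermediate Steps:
$K{\left(d,J \right)} = 343$
$\frac{\frac{-22610 + 2021}{17996 + \left(\left(-25\right) 53 + 57\right)} + 3927}{-18446 + K{\left(-193,-40 \right)}} = \frac{\frac{-22610 + 2021}{17996 + \left(\left(-25\right) 53 + 57\right)} + 3927}{-18446 + 343} = \frac{- \frac{20589}{17996 + \left(-1325 + 57\right)} + 3927}{-18103} = \left(- \frac{20589}{17996 - 1268} + 3927\right) \left(- \frac{1}{18103}\right) = \left(- \frac{20589}{16728} + 3927\right) \left(- \frac{1}{18103}\right) = \left(\left(-20589\right) \frac{1}{16728} + 3927\right) \left(- \frac{1}{18103}\right) = \left(- \frac{6863}{5576} + 3927\right) \left(- \frac{1}{18103}\right) = \frac{21890089}{5576} \left(- \frac{1}{18103}\right) = - \frac{21890089}{100942328}$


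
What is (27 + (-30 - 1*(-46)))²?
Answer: 1849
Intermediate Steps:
(27 + (-30 - 1*(-46)))² = (27 + (-30 + 46))² = (27 + 16)² = 43² = 1849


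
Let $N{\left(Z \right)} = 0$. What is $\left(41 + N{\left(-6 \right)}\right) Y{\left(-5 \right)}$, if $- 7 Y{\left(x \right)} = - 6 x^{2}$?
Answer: $\frac{6150}{7} \approx 878.57$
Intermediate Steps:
$Y{\left(x \right)} = \frac{6 x^{2}}{7}$ ($Y{\left(x \right)} = - \frac{\left(-6\right) x^{2}}{7} = \frac{6 x^{2}}{7}$)
$\left(41 + N{\left(-6 \right)}\right) Y{\left(-5 \right)} = \left(41 + 0\right) \frac{6 \left(-5\right)^{2}}{7} = 41 \cdot \frac{6}{7} \cdot 25 = 41 \cdot \frac{150}{7} = \frac{6150}{7}$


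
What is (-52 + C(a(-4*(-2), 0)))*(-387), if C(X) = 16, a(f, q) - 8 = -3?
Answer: 13932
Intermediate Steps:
a(f, q) = 5 (a(f, q) = 8 - 3 = 5)
(-52 + C(a(-4*(-2), 0)))*(-387) = (-52 + 16)*(-387) = -36*(-387) = 13932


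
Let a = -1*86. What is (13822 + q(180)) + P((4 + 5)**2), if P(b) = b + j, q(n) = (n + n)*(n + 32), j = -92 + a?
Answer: 90045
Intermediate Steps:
a = -86
j = -178 (j = -92 - 86 = -178)
q(n) = 2*n*(32 + n) (q(n) = (2*n)*(32 + n) = 2*n*(32 + n))
P(b) = -178 + b (P(b) = b - 178 = -178 + b)
(13822 + q(180)) + P((4 + 5)**2) = (13822 + 2*180*(32 + 180)) + (-178 + (4 + 5)**2) = (13822 + 2*180*212) + (-178 + 9**2) = (13822 + 76320) + (-178 + 81) = 90142 - 97 = 90045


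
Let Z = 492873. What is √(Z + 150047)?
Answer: 2*√160730 ≈ 801.82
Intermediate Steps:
√(Z + 150047) = √(492873 + 150047) = √642920 = 2*√160730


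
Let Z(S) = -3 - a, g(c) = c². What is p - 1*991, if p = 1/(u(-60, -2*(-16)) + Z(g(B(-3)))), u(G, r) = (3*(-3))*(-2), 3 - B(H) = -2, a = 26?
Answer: -10902/11 ≈ -991.09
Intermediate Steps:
B(H) = 5 (B(H) = 3 - 1*(-2) = 3 + 2 = 5)
u(G, r) = 18 (u(G, r) = -9*(-2) = 18)
Z(S) = -29 (Z(S) = -3 - 1*26 = -3 - 26 = -29)
p = -1/11 (p = 1/(18 - 29) = 1/(-11) = -1/11 ≈ -0.090909)
p - 1*991 = -1/11 - 1*991 = -1/11 - 991 = -10902/11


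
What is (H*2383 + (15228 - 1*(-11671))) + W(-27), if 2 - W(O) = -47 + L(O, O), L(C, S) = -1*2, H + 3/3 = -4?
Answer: 15035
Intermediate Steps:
H = -5 (H = -1 - 4 = -5)
L(C, S) = -2
W(O) = 51 (W(O) = 2 - (-47 - 2) = 2 - 1*(-49) = 2 + 49 = 51)
(H*2383 + (15228 - 1*(-11671))) + W(-27) = (-5*2383 + (15228 - 1*(-11671))) + 51 = (-11915 + (15228 + 11671)) + 51 = (-11915 + 26899) + 51 = 14984 + 51 = 15035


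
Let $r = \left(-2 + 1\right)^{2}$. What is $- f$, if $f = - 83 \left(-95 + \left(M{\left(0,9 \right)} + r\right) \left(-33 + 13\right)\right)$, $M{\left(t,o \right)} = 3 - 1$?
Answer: $-12865$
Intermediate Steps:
$r = 1$ ($r = \left(-1\right)^{2} = 1$)
$M{\left(t,o \right)} = 2$
$f = 12865$ ($f = - 83 \left(-95 + \left(2 + 1\right) \left(-33 + 13\right)\right) = - 83 \left(-95 + 3 \left(-20\right)\right) = - 83 \left(-95 - 60\right) = \left(-83\right) \left(-155\right) = 12865$)
$- f = \left(-1\right) 12865 = -12865$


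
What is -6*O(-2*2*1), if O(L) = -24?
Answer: 144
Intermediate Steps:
-6*O(-2*2*1) = -6*(-24) = 144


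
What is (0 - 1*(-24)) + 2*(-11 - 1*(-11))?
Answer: 24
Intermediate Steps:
(0 - 1*(-24)) + 2*(-11 - 1*(-11)) = (0 + 24) + 2*(-11 + 11) = 24 + 2*0 = 24 + 0 = 24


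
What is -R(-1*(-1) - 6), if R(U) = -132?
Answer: 132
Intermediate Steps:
-R(-1*(-1) - 6) = -1*(-132) = 132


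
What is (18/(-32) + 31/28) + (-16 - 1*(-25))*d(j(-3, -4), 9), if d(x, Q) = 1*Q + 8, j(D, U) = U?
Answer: 17197/112 ≈ 153.54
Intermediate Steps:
d(x, Q) = 8 + Q (d(x, Q) = Q + 8 = 8 + Q)
(18/(-32) + 31/28) + (-16 - 1*(-25))*d(j(-3, -4), 9) = (18/(-32) + 31/28) + (-16 - 1*(-25))*(8 + 9) = (18*(-1/32) + 31*(1/28)) + (-16 + 25)*17 = (-9/16 + 31/28) + 9*17 = 61/112 + 153 = 17197/112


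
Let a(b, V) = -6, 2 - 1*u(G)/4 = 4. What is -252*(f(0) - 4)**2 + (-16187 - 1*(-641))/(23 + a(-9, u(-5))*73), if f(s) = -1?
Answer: -2598954/415 ≈ -6262.5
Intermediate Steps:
u(G) = -8 (u(G) = 8 - 4*4 = 8 - 16 = -8)
-252*(f(0) - 4)**2 + (-16187 - 1*(-641))/(23 + a(-9, u(-5))*73) = -252*(-1 - 4)**2 + (-16187 - 1*(-641))/(23 - 6*73) = -252*(-5)**2 + (-16187 + 641)/(23 - 438) = -252*25 - 15546/(-415) = -6300 - 15546*(-1/415) = -6300 + 15546/415 = -2598954/415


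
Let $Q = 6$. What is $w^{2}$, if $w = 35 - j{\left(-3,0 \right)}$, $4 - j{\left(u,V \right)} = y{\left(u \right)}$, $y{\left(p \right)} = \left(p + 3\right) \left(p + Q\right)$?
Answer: $961$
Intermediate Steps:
$y{\left(p \right)} = \left(3 + p\right) \left(6 + p\right)$ ($y{\left(p \right)} = \left(p + 3\right) \left(p + 6\right) = \left(3 + p\right) \left(6 + p\right)$)
$j{\left(u,V \right)} = -14 - u^{2} - 9 u$ ($j{\left(u,V \right)} = 4 - \left(18 + u^{2} + 9 u\right) = -14 - u^{2} - 9 u$)
$w = 31$ ($w = 35 - \left(-14 - \left(-3\right)^{2} - -27\right) = 35 - \left(-14 - 9 + 27\right) = 35 - 4 = 31$)
$w^{2} = 31^{2} = 961$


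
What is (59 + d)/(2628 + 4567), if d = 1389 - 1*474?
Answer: 974/7195 ≈ 0.13537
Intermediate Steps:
d = 915 (d = 1389 - 474 = 915)
(59 + d)/(2628 + 4567) = (59 + 915)/(2628 + 4567) = 974/7195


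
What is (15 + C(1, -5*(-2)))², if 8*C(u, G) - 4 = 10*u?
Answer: 4489/16 ≈ 280.56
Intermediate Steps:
C(u, G) = ½ + 5*u/4 (C(u, G) = ½ + (10*u)/8 = ½ + 5*u/4)
(15 + C(1, -5*(-2)))² = (15 + (½ + (5/4)*1))² = (15 + (½ + 5/4))² = (15 + 7/4)² = (67/4)² = 4489/16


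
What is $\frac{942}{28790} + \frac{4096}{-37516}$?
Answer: $- \frac{10322971}{135010705} \approx -0.07646$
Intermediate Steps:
$\frac{942}{28790} + \frac{4096}{-37516} = 942 \cdot \frac{1}{28790} + 4096 \left(- \frac{1}{37516}\right) = \frac{471}{14395} - \frac{1024}{9379} = - \frac{10322971}{135010705}$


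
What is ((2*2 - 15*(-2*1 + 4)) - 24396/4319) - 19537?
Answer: -84516993/4319 ≈ -19569.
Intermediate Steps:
((2*2 - 15*(-2*1 + 4)) - 24396/4319) - 19537 = ((4 - 15*(-2 + 4)) - 24396/4319) - 19537 = ((4 - 15*2) - 1*24396/4319) - 19537 = ((4 - 30) - 24396/4319) - 19537 = (-26 - 24396/4319) - 19537 = -136690/4319 - 19537 = -84516993/4319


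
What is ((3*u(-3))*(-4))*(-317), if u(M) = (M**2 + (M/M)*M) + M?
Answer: 11412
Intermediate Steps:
u(M) = M**2 + 2*M (u(M) = (M**2 + 1*M) + M = (M**2 + M) + M = (M + M**2) + M = M**2 + 2*M)
((3*u(-3))*(-4))*(-317) = ((3*(-3*(2 - 3)))*(-4))*(-317) = ((3*(-3*(-1)))*(-4))*(-317) = ((3*3)*(-4))*(-317) = (9*(-4))*(-317) = -36*(-317) = 11412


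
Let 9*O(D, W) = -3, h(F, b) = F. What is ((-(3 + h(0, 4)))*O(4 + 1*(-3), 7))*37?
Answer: 37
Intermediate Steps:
O(D, W) = -⅓ (O(D, W) = (⅑)*(-3) = -⅓)
((-(3 + h(0, 4)))*O(4 + 1*(-3), 7))*37 = (-(3 + 0)*(-⅓))*37 = (-1*3*(-⅓))*37 = -3*(-⅓)*37 = 1*37 = 37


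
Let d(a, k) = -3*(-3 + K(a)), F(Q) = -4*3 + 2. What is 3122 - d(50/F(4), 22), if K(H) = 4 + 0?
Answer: 3125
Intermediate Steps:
K(H) = 4
F(Q) = -10 (F(Q) = -12 + 2 = -10)
d(a, k) = -3 (d(a, k) = -3*(-3 + 4) = -3*1 = -3)
3122 - d(50/F(4), 22) = 3122 - 1*(-3) = 3122 + 3 = 3125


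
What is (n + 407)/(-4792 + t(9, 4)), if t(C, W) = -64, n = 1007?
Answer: -707/2428 ≈ -0.29119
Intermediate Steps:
(n + 407)/(-4792 + t(9, 4)) = (1007 + 407)/(-4792 - 64) = 1414/(-4856) = 1414*(-1/4856) = -707/2428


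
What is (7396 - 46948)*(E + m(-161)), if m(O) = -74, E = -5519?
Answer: 221214336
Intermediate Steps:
(7396 - 46948)*(E + m(-161)) = (7396 - 46948)*(-5519 - 74) = -39552*(-5593) = 221214336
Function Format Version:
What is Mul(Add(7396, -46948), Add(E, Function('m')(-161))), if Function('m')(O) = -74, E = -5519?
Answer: 221214336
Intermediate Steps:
Mul(Add(7396, -46948), Add(E, Function('m')(-161))) = Mul(Add(7396, -46948), Add(-5519, -74)) = Mul(-39552, -5593) = 221214336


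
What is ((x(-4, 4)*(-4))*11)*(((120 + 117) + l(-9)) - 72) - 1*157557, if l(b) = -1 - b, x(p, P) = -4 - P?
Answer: -96661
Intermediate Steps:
((x(-4, 4)*(-4))*11)*(((120 + 117) + l(-9)) - 72) - 1*157557 = (((-4 - 1*4)*(-4))*11)*(((120 + 117) + (-1 - 1*(-9))) - 72) - 1*157557 = (((-4 - 4)*(-4))*11)*((237 + (-1 + 9)) - 72) - 157557 = (-8*(-4)*11)*((237 + 8) - 72) - 157557 = (32*11)*(245 - 72) - 157557 = 352*173 - 157557 = 60896 - 157557 = -96661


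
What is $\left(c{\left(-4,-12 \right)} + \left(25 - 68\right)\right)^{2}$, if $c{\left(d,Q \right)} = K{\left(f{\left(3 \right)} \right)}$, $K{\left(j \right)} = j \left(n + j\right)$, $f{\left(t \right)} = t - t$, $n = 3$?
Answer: $1849$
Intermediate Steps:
$f{\left(t \right)} = 0$
$K{\left(j \right)} = j \left(3 + j\right)$
$c{\left(d,Q \right)} = 0$ ($c{\left(d,Q \right)} = 0 \left(3 + 0\right) = 0 \cdot 3 = 0$)
$\left(c{\left(-4,-12 \right)} + \left(25 - 68\right)\right)^{2} = \left(0 + \left(25 - 68\right)\right)^{2} = \left(0 - 43\right)^{2} = \left(-43\right)^{2} = 1849$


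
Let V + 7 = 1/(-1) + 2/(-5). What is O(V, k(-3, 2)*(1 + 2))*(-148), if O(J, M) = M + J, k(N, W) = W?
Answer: 1776/5 ≈ 355.20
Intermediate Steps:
V = -42/5 (V = -7 + (1/(-1) + 2/(-5)) = -7 + (1*(-1) + 2*(-⅕)) = -7 + (-1 - ⅖) = -7 - 7/5 = -42/5 ≈ -8.4000)
O(J, M) = J + M
O(V, k(-3, 2)*(1 + 2))*(-148) = (-42/5 + 2*(1 + 2))*(-148) = (-42/5 + 2*3)*(-148) = (-42/5 + 6)*(-148) = -12/5*(-148) = 1776/5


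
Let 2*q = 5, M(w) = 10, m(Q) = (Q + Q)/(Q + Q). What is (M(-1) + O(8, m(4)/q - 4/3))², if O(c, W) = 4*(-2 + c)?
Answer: 1156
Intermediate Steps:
m(Q) = 1 (m(Q) = (2*Q)/((2*Q)) = (2*Q)*(1/(2*Q)) = 1)
q = 5/2 (q = (½)*5 = 5/2 ≈ 2.5000)
O(c, W) = -8 + 4*c
(M(-1) + O(8, m(4)/q - 4/3))² = (10 + (-8 + 4*8))² = (10 + (-8 + 32))² = (10 + 24)² = 34² = 1156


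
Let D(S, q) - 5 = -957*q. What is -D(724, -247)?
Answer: -236384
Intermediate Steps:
D(S, q) = 5 - 957*q
-D(724, -247) = -(5 - 957*(-247)) = -(5 + 236379) = -1*236384 = -236384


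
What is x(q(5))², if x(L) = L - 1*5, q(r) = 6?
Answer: 1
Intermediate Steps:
x(L) = -5 + L (x(L) = L - 5 = -5 + L)
x(q(5))² = (-5 + 6)² = 1² = 1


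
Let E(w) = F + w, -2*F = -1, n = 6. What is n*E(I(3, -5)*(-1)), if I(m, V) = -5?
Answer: 33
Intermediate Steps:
F = ½ (F = -½*(-1) = ½ ≈ 0.50000)
E(w) = ½ + w
n*E(I(3, -5)*(-1)) = 6*(½ - 5*(-1)) = 6*(½ + 5) = 6*(11/2) = 33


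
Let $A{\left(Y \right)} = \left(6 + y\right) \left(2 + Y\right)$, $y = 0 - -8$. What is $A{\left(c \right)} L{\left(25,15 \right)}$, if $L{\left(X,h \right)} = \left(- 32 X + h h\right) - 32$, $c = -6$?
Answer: $33992$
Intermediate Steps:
$y = 8$ ($y = 0 + 8 = 8$)
$L{\left(X,h \right)} = -32 + h^{2} - 32 X$ ($L{\left(X,h \right)} = \left(- 32 X + h^{2}\right) - 32 = \left(h^{2} - 32 X\right) - 32 = -32 + h^{2} - 32 X$)
$A{\left(Y \right)} = 28 + 14 Y$ ($A{\left(Y \right)} = \left(6 + 8\right) \left(2 + Y\right) = 14 \left(2 + Y\right) = 28 + 14 Y$)
$A{\left(c \right)} L{\left(25,15 \right)} = \left(28 + 14 \left(-6\right)\right) \left(-32 + 15^{2} - 800\right) = \left(28 - 84\right) \left(-32 + 225 - 800\right) = \left(-56\right) \left(-607\right) = 33992$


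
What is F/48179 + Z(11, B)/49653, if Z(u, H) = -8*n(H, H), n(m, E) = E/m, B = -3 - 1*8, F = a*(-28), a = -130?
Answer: 180351488/2392231887 ≈ 0.075390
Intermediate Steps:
F = 3640 (F = -130*(-28) = 3640)
B = -11 (B = -3 - 8 = -11)
Z(u, H) = -8 (Z(u, H) = -8*H/H = -8*1 = -8)
F/48179 + Z(11, B)/49653 = 3640/48179 - 8/49653 = 180351488/2392231887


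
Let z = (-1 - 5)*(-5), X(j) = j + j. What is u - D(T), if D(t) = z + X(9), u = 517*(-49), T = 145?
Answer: -25381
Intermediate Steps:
X(j) = 2*j
u = -25333
z = 30 (z = -6*(-5) = 30)
D(t) = 48 (D(t) = 30 + 2*9 = 30 + 18 = 48)
u - D(T) = -25333 - 1*48 = -25333 - 48 = -25381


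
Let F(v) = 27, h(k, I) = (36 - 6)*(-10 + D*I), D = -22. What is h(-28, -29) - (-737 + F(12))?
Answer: 19550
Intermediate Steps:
h(k, I) = -300 - 660*I (h(k, I) = (36 - 6)*(-10 - 22*I) = 30*(-10 - 22*I) = -300 - 660*I)
h(-28, -29) - (-737 + F(12)) = (-300 - 660*(-29)) - (-737 + 27) = (-300 + 19140) - 1*(-710) = 18840 + 710 = 19550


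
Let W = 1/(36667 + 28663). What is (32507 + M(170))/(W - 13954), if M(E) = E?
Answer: -2134788410/911614819 ≈ -2.3418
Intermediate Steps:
W = 1/65330 ≈ 1.5307e-5
(32507 + M(170))/(W - 13954) = (32507 + 170)/(1/65330 - 13954) = 32677/(-911614819/65330) = 32677*(-65330/911614819) = -2134788410/911614819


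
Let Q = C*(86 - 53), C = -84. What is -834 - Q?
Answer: 1938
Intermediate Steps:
Q = -2772 (Q = -84*(86 - 53) = -84*33 = -2772)
-834 - Q = -834 - 1*(-2772) = -834 + 2772 = 1938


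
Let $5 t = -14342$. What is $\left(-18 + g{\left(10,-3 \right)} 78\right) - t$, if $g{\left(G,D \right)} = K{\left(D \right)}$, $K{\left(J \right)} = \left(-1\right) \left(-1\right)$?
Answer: $\frac{14642}{5} \approx 2928.4$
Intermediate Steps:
$K{\left(J \right)} = 1$
$t = - \frac{14342}{5}$ ($t = \frac{1}{5} \left(-14342\right) = - \frac{14342}{5} \approx -2868.4$)
$g{\left(G,D \right)} = 1$
$\left(-18 + g{\left(10,-3 \right)} 78\right) - t = \left(-18 + 1 \cdot 78\right) - - \frac{14342}{5} = \left(-18 + 78\right) + \frac{14342}{5} = 60 + \frac{14342}{5} = \frac{14642}{5}$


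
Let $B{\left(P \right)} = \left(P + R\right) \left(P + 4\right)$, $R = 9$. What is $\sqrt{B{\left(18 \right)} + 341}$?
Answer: $\sqrt{935} \approx 30.578$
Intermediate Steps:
$B{\left(P \right)} = \left(4 + P\right) \left(9 + P\right)$ ($B{\left(P \right)} = \left(P + 9\right) \left(P + 4\right) = \left(9 + P\right) \left(4 + P\right) = \left(4 + P\right) \left(9 + P\right)$)
$\sqrt{B{\left(18 \right)} + 341} = \sqrt{\left(36 + 18^{2} + 13 \cdot 18\right) + 341} = \sqrt{\left(36 + 324 + 234\right) + 341} = \sqrt{594 + 341} = \sqrt{935}$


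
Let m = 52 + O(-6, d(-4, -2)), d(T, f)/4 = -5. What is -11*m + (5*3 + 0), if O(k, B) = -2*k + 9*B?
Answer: 1291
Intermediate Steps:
d(T, f) = -20 (d(T, f) = 4*(-5) = -20)
m = -116 (m = 52 + (-2*(-6) + 9*(-20)) = 52 + (12 - 180) = 52 - 168 = -116)
-11*m + (5*3 + 0) = -11*(-116) + (5*3 + 0) = 1276 + (15 + 0) = 1276 + 15 = 1291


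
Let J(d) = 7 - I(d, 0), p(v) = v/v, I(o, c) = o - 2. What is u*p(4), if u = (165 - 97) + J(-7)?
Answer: 84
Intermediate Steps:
I(o, c) = -2 + o
p(v) = 1
J(d) = 9 - d (J(d) = 7 - (-2 + d) = 7 + (2 - d) = 9 - d)
u = 84 (u = (165 - 97) + (9 - 1*(-7)) = 68 + (9 + 7) = 68 + 16 = 84)
u*p(4) = 84*1 = 84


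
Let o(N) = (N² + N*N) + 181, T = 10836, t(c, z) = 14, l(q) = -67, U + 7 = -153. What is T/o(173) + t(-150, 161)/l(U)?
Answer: -1818/63851 ≈ -0.028473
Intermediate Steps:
U = -160 (U = -7 - 153 = -160)
o(N) = 181 + 2*N² (o(N) = (N² + N²) + 181 = 2*N² + 181 = 181 + 2*N²)
T/o(173) + t(-150, 161)/l(U) = 10836/(181 + 2*173²) + 14/(-67) = 10836/(181 + 2*29929) + 14*(-1/67) = 10836/(181 + 59858) - 14/67 = 10836/60039 - 14/67 = 10836*(1/60039) - 14/67 = 172/953 - 14/67 = -1818/63851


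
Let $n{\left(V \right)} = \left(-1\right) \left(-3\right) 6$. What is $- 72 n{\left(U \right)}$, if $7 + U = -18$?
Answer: $-1296$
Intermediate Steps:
$U = -25$ ($U = -7 - 18 = -25$)
$n{\left(V \right)} = 18$ ($n{\left(V \right)} = 3 \cdot 6 = 18$)
$- 72 n{\left(U \right)} = \left(-72\right) 18 = -1296$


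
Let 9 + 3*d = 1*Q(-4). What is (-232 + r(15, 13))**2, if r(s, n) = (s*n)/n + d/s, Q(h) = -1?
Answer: 3822025/81 ≈ 47186.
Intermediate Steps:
d = -10/3 (d = -3 + (1*(-1))/3 = -3 + (1/3)*(-1) = -3 - 1/3 = -10/3 ≈ -3.3333)
r(s, n) = s - 10/(3*s) (r(s, n) = (s*n)/n - 10/(3*s) = (n*s)/n - 10/(3*s) = s - 10/(3*s))
(-232 + r(15, 13))**2 = (-232 + (15 - 10/3/15))**2 = (-232 + (15 - 10/3*1/15))**2 = (-232 + (15 - 2/9))**2 = (-232 + 133/9)**2 = (-1955/9)**2 = 3822025/81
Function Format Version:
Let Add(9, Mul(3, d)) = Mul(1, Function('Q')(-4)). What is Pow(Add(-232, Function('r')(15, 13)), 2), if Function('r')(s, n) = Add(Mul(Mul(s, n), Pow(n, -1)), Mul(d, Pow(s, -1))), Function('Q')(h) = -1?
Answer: Rational(3822025, 81) ≈ 47186.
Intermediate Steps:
d = Rational(-10, 3) (d = Add(-3, Mul(Rational(1, 3), Mul(1, -1))) = Add(-3, Mul(Rational(1, 3), -1)) = Add(-3, Rational(-1, 3)) = Rational(-10, 3) ≈ -3.3333)
Function('r')(s, n) = Add(s, Mul(Rational(-10, 3), Pow(s, -1))) (Function('r')(s, n) = Add(Mul(Mul(s, n), Pow(n, -1)), Mul(Rational(-10, 3), Pow(s, -1))) = Add(Mul(Mul(n, s), Pow(n, -1)), Mul(Rational(-10, 3), Pow(s, -1))) = Add(s, Mul(Rational(-10, 3), Pow(s, -1))))
Pow(Add(-232, Function('r')(15, 13)), 2) = Pow(Add(-232, Add(15, Mul(Rational(-10, 3), Pow(15, -1)))), 2) = Pow(Add(-232, Add(15, Mul(Rational(-10, 3), Rational(1, 15)))), 2) = Pow(Add(-232, Add(15, Rational(-2, 9))), 2) = Pow(Add(-232, Rational(133, 9)), 2) = Pow(Rational(-1955, 9), 2) = Rational(3822025, 81)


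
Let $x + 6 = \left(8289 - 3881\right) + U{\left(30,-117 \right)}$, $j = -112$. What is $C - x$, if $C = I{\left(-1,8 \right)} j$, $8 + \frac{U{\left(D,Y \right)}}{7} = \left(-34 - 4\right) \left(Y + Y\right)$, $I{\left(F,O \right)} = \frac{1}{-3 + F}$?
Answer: $-66562$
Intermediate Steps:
$U{\left(D,Y \right)} = -56 - 532 Y$ ($U{\left(D,Y \right)} = -56 + 7 \left(-34 - 4\right) \left(Y + Y\right) = -56 + 7 \left(- 38 \cdot 2 Y\right) = -56 + 7 \left(- 76 Y\right) = -56 - 532 Y$)
$C = 28$ ($C = \frac{1}{-3 - 1} \left(-112\right) = \frac{1}{-4} \left(-112\right) = \left(- \frac{1}{4}\right) \left(-112\right) = 28$)
$x = 66590$ ($x = -6 + \left(\left(8289 - 3881\right) - -62188\right) = -6 + \left(4408 + \left(-56 + 62244\right)\right) = -6 + \left(4408 + 62188\right) = -6 + 66596 = 66590$)
$C - x = 28 - 66590 = -66562$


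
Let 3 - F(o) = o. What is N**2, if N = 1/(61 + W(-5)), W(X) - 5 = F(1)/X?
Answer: 25/107584 ≈ 0.00023238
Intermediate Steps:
F(o) = 3 - o
W(X) = 5 + 2/X (W(X) = 5 + (3 - 1*1)/X = 5 + (3 - 1)/X = 5 + 2/X)
N = 5/328 (N = 1/(61 + (5 + 2/(-5))) = 1/(61 + (5 + 2*(-1/5))) = 1/(61 + (5 - 2/5)) = 1/(61 + 23/5) = 1/(328/5) = 5/328 ≈ 0.015244)
N**2 = (5/328)**2 = 25/107584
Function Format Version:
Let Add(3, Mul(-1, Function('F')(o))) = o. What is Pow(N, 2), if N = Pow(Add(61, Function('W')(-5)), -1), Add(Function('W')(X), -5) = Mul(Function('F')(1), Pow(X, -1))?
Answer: Rational(25, 107584) ≈ 0.00023238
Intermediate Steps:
Function('F')(o) = Add(3, Mul(-1, o))
Function('W')(X) = Add(5, Mul(2, Pow(X, -1))) (Function('W')(X) = Add(5, Mul(Add(3, Mul(-1, 1)), Pow(X, -1))) = Add(5, Mul(Add(3, -1), Pow(X, -1))) = Add(5, Mul(2, Pow(X, -1))))
N = Rational(5, 328) (N = Pow(Add(61, Add(5, Mul(2, Pow(-5, -1)))), -1) = Pow(Add(61, Add(5, Mul(2, Rational(-1, 5)))), -1) = Pow(Add(61, Add(5, Rational(-2, 5))), -1) = Pow(Add(61, Rational(23, 5)), -1) = Pow(Rational(328, 5), -1) = Rational(5, 328) ≈ 0.015244)
Pow(N, 2) = Pow(Rational(5, 328), 2) = Rational(25, 107584)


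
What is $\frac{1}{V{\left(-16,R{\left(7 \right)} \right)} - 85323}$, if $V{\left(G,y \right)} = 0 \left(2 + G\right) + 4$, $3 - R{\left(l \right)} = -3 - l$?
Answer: $- \frac{1}{85319} \approx -1.1721 \cdot 10^{-5}$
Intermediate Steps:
$R{\left(l \right)} = 6 + l$ ($R{\left(l \right)} = 3 - \left(-3 - l\right) = 3 + \left(3 + l\right) = 6 + l$)
$V{\left(G,y \right)} = 4$ ($V{\left(G,y \right)} = 0 + 4 = 4$)
$\frac{1}{V{\left(-16,R{\left(7 \right)} \right)} - 85323} = \frac{1}{4 - 85323} = \frac{1}{-85319} = - \frac{1}{85319}$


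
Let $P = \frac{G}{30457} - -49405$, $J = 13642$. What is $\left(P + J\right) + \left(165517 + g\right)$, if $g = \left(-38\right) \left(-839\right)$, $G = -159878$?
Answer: $\frac{7932243944}{30457} \approx 2.6044 \cdot 10^{5}$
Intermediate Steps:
$g = 31882$
$P = \frac{1504568207}{30457}$ ($P = - \frac{159878}{30457} - -49405 = \left(-159878\right) \frac{1}{30457} + 49405 = - \frac{159878}{30457} + 49405 = \frac{1504568207}{30457} \approx 49400.0$)
$\left(P + J\right) + \left(165517 + g\right) = \left(\frac{1504568207}{30457} + 13642\right) + \left(165517 + 31882\right) = \frac{1920062601}{30457} + 197399 = \frac{7932243944}{30457}$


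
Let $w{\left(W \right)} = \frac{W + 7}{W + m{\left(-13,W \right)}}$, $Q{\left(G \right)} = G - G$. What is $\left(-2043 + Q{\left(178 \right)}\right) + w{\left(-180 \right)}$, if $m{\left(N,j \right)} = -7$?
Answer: $- \frac{381868}{187} \approx -2042.1$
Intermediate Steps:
$Q{\left(G \right)} = 0$
$w{\left(W \right)} = \frac{7 + W}{-7 + W}$ ($w{\left(W \right)} = \frac{W + 7}{W - 7} = \frac{7 + W}{-7 + W}$)
$\left(-2043 + Q{\left(178 \right)}\right) + w{\left(-180 \right)} = \left(-2043 + 0\right) + \frac{7 - 180}{-7 - 180} = -2043 + \frac{1}{-187} \left(-173\right) = -2043 - - \frac{173}{187} = -2043 + \frac{173}{187} = - \frac{381868}{187}$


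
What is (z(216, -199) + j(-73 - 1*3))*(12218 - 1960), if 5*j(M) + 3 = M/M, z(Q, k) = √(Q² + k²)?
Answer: -20516/5 + 10258*√86257 ≈ 3.0086e+6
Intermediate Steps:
j(M) = -⅖ (j(M) = -⅗ + (M/M)/5 = -⅗ + (⅕)*1 = -⅗ + ⅕ = -⅖)
(z(216, -199) + j(-73 - 1*3))*(12218 - 1960) = (√(216² + (-199)²) - ⅖)*(12218 - 1960) = (√(46656 + 39601) - ⅖)*10258 = (√86257 - ⅖)*10258 = (-⅖ + √86257)*10258 = -20516/5 + 10258*√86257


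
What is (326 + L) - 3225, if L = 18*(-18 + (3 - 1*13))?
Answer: -3403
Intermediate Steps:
L = -504 (L = 18*(-18 + (3 - 13)) = 18*(-18 - 10) = 18*(-28) = -504)
(326 + L) - 3225 = (326 - 504) - 3225 = -178 - 3225 = -3403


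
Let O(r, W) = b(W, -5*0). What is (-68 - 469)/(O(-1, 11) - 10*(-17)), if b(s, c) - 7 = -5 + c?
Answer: -537/172 ≈ -3.1221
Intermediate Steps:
b(s, c) = 2 + c (b(s, c) = 7 + (-5 + c) = 2 + c)
O(r, W) = 2 (O(r, W) = 2 - 5*0 = 2 + 0 = 2)
(-68 - 469)/(O(-1, 11) - 10*(-17)) = (-68 - 469)/(2 - 10*(-17)) = -537/(2 + 170) = -537/172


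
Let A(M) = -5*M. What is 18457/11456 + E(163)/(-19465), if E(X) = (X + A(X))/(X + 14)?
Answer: 63597463697/39469414080 ≈ 1.6113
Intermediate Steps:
E(X) = -4*X/(14 + X) (E(X) = (X - 5*X)/(X + 14) = (-4*X)/(14 + X) = -4*X/(14 + X))
18457/11456 + E(163)/(-19465) = 18457/11456 - 4*163/(14 + 163)/(-19465) = 18457*(1/11456) - 4*163/177*(-1/19465) = 18457/11456 - 4*163*1/177*(-1/19465) = 18457/11456 - 652/177*(-1/19465) = 18457/11456 + 652/3445305 = 63597463697/39469414080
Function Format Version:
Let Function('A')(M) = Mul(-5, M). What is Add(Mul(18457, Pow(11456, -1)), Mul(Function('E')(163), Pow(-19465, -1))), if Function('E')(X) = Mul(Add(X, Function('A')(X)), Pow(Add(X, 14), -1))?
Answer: Rational(63597463697, 39469414080) ≈ 1.6113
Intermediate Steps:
Function('E')(X) = Mul(-4, X, Pow(Add(14, X), -1)) (Function('E')(X) = Mul(Add(X, Mul(-5, X)), Pow(Add(X, 14), -1)) = Mul(Mul(-4, X), Pow(Add(14, X), -1)) = Mul(-4, X, Pow(Add(14, X), -1)))
Add(Mul(18457, Pow(11456, -1)), Mul(Function('E')(163), Pow(-19465, -1))) = Add(Mul(18457, Pow(11456, -1)), Mul(Mul(-4, 163, Pow(Add(14, 163), -1)), Pow(-19465, -1))) = Add(Mul(18457, Rational(1, 11456)), Mul(Mul(-4, 163, Pow(177, -1)), Rational(-1, 19465))) = Add(Rational(18457, 11456), Mul(Mul(-4, 163, Rational(1, 177)), Rational(-1, 19465))) = Add(Rational(18457, 11456), Mul(Rational(-652, 177), Rational(-1, 19465))) = Add(Rational(18457, 11456), Rational(652, 3445305)) = Rational(63597463697, 39469414080)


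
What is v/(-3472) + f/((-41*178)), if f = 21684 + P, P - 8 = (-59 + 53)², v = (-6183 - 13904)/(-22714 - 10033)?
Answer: -1235283850039/414882484016 ≈ -2.9774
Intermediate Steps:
v = 20087/32747 (v = -20087/(-32747) = -20087*(-1/32747) = 20087/32747 ≈ 0.61340)
P = 44 (P = 8 + (-59 + 53)² = 8 + (-6)² = 8 + 36 = 44)
f = 21728 (f = 21684 + 44 = 21728)
v/(-3472) + f/((-41*178)) = (20087/32747)/(-3472) + 21728/((-41*178)) = (20087/32747)*(-1/3472) + 21728/(-7298) = -20087/113697584 + 21728*(-1/7298) = -20087/113697584 - 10864/3649 = -1235283850039/414882484016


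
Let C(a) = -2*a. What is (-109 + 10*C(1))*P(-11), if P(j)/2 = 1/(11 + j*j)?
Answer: -43/22 ≈ -1.9545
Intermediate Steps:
P(j) = 2/(11 + j²) (P(j) = 2/(11 + j*j) = 2/(11 + j²))
(-109 + 10*C(1))*P(-11) = (-109 + 10*(-2*1))*(2/(11 + (-11)²)) = (-109 + 10*(-2))*(2/(11 + 121)) = (-109 - 20)*(2/132) = -258/132 = -129*1/66 = -43/22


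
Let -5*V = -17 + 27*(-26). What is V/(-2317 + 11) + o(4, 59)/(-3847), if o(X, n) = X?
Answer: -2812113/44355910 ≈ -0.063399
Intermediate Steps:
V = 719/5 (V = -(-17 + 27*(-26))/5 = -(-17 - 702)/5 = -⅕*(-719) = 719/5 ≈ 143.80)
V/(-2317 + 11) + o(4, 59)/(-3847) = 719/(5*(-2317 + 11)) + 4/(-3847) = (719/5)/(-2306) + 4*(-1/3847) = (719/5)*(-1/2306) - 4/3847 = -719/11530 - 4/3847 = -2812113/44355910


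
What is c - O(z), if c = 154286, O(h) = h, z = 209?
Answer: 154077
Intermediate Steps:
c - O(z) = 154286 - 1*209 = 154286 - 209 = 154077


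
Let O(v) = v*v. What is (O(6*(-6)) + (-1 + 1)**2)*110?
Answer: 142560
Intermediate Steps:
O(v) = v**2
(O(6*(-6)) + (-1 + 1)**2)*110 = ((6*(-6))**2 + (-1 + 1)**2)*110 = ((-36)**2 + 0**2)*110 = (1296 + 0)*110 = 1296*110 = 142560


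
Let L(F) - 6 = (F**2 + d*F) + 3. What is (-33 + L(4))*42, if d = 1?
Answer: -168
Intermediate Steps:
L(F) = 9 + F + F**2 (L(F) = 6 + ((F**2 + 1*F) + 3) = 6 + ((F**2 + F) + 3) = 6 + ((F + F**2) + 3) = 6 + (3 + F + F**2) = 9 + F + F**2)
(-33 + L(4))*42 = (-33 + (9 + 4 + 4**2))*42 = (-33 + (9 + 4 + 16))*42 = (-33 + 29)*42 = -4*42 = -168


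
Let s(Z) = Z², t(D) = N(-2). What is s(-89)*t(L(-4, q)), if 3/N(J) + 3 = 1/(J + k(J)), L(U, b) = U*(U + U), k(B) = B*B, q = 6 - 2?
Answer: -47526/5 ≈ -9505.2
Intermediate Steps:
q = 4
k(B) = B²
L(U, b) = 2*U² (L(U, b) = U*(2*U) = 2*U²)
N(J) = 3/(-3 + 1/(J + J²))
t(D) = -6/5 (t(D) = 3*(-2)*(-1 - 1*(-2))/(-1 + 3*(-2) + 3*(-2)²) = 3*(-2)*(-1 + 2)/(-1 - 6 + 3*4) = 3*(-2)*1/(-1 - 6 + 12) = 3*(-2)*1/5 = 3*(-2)*(⅕)*1 = -6/5)
s(-89)*t(L(-4, q)) = (-89)²*(-6/5) = 7921*(-6/5) = -47526/5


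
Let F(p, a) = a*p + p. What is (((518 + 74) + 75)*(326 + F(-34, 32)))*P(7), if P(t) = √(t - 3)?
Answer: -1061864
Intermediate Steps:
F(p, a) = p + a*p
P(t) = √(-3 + t)
(((518 + 74) + 75)*(326 + F(-34, 32)))*P(7) = (((518 + 74) + 75)*(326 - 34*(1 + 32)))*√(-3 + 7) = ((592 + 75)*(326 - 34*33))*√4 = (667*(326 - 1122))*2 = (667*(-796))*2 = -530932*2 = -1061864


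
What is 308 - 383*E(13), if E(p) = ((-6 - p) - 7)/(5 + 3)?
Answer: 6211/4 ≈ 1552.8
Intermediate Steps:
E(p) = -13/8 - p/8 (E(p) = (-13 - p)/8 = (-13 - p)*(1/8) = -13/8 - p/8)
308 - 383*E(13) = 308 - 383*(-13/8 - 1/8*13) = 308 - 383*(-13/8 - 13/8) = 308 - 383*(-13/4) = 308 + 4979/4 = 6211/4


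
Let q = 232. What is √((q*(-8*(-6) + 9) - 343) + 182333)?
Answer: √195214 ≈ 441.83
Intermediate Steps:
√((q*(-8*(-6) + 9) - 343) + 182333) = √((232*(-8*(-6) + 9) - 343) + 182333) = √((232*(48 + 9) - 343) + 182333) = √((232*57 - 343) + 182333) = √((13224 - 343) + 182333) = √(12881 + 182333) = √195214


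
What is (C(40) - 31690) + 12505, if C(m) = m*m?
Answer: -17585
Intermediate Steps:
C(m) = m²
(C(40) - 31690) + 12505 = (40² - 31690) + 12505 = (1600 - 31690) + 12505 = -30090 + 12505 = -17585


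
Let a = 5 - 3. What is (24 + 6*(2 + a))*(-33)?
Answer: -1584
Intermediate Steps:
a = 2
(24 + 6*(2 + a))*(-33) = (24 + 6*(2 + 2))*(-33) = (24 + 6*4)*(-33) = (24 + 24)*(-33) = 48*(-33) = -1584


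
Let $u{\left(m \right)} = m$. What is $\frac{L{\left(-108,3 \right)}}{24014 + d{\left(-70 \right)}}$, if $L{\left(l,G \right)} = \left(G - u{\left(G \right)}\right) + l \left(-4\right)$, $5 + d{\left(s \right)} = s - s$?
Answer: $\frac{144}{8003} \approx 0.017993$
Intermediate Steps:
$d{\left(s \right)} = -5$ ($d{\left(s \right)} = -5 + \left(s - s\right) = -5 + 0 = -5$)
$L{\left(l,G \right)} = - 4 l$ ($L{\left(l,G \right)} = \left(G - G\right) + l \left(-4\right) = 0 - 4 l = - 4 l$)
$\frac{L{\left(-108,3 \right)}}{24014 + d{\left(-70 \right)}} = \frac{\left(-4\right) \left(-108\right)}{24014 - 5} = \frac{432}{24009} = 432 \cdot \frac{1}{24009} = \frac{144}{8003}$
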